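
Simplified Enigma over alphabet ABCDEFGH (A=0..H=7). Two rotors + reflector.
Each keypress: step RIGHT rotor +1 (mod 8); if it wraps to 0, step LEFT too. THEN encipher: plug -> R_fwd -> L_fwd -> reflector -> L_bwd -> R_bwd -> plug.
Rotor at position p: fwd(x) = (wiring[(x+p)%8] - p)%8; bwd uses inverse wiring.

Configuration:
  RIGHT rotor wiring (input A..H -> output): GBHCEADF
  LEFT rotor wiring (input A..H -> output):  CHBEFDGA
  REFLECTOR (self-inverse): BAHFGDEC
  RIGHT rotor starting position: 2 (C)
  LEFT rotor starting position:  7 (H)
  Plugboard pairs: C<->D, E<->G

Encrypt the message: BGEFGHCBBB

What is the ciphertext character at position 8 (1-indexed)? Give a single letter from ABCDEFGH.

Char 1 ('B'): step: R->3, L=7; B->plug->B->R->B->L->D->refl->F->L'->E->R'->H->plug->H
Char 2 ('G'): step: R->4, L=7; G->plug->E->R->C->L->A->refl->B->L'->A->R'->A->plug->A
Char 3 ('E'): step: R->5, L=7; E->plug->G->R->F->L->G->refl->E->L'->G->R'->B->plug->B
Char 4 ('F'): step: R->6, L=7; F->plug->F->R->E->L->F->refl->D->L'->B->R'->E->plug->G
Char 5 ('G'): step: R->7, L=7; G->plug->E->R->D->L->C->refl->H->L'->H->R'->B->plug->B
Char 6 ('H'): step: R->0, L->0 (L advanced); H->plug->H->R->F->L->D->refl->F->L'->E->R'->E->plug->G
Char 7 ('C'): step: R->1, L=0; C->plug->D->R->D->L->E->refl->G->L'->G->R'->B->plug->B
Char 8 ('B'): step: R->2, L=0; B->plug->B->R->A->L->C->refl->H->L'->B->R'->E->plug->G

G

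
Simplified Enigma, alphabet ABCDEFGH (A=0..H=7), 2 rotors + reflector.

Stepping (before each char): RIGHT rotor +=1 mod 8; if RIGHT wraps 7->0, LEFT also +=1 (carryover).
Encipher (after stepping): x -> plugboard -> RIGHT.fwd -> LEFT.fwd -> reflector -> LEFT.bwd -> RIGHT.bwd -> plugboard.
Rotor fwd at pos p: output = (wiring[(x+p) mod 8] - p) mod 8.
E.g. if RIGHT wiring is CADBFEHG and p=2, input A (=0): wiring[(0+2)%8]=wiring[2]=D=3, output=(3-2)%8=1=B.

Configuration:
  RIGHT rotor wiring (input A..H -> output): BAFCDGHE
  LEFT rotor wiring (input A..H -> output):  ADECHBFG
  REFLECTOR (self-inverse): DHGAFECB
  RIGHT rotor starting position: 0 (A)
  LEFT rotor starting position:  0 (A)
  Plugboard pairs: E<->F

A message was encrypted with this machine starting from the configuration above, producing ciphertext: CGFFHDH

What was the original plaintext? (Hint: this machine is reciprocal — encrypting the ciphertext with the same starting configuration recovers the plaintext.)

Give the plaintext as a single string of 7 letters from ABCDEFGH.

Answer: HABEBBC

Derivation:
Char 1 ('C'): step: R->1, L=0; C->plug->C->R->B->L->D->refl->A->L'->A->R'->H->plug->H
Char 2 ('G'): step: R->2, L=0; G->plug->G->R->H->L->G->refl->C->L'->D->R'->A->plug->A
Char 3 ('F'): step: R->3, L=0; F->plug->E->R->B->L->D->refl->A->L'->A->R'->B->plug->B
Char 4 ('F'): step: R->4, L=0; F->plug->E->R->F->L->B->refl->H->L'->E->R'->F->plug->E
Char 5 ('H'): step: R->5, L=0; H->plug->H->R->G->L->F->refl->E->L'->C->R'->B->plug->B
Char 6 ('D'): step: R->6, L=0; D->plug->D->R->C->L->E->refl->F->L'->G->R'->B->plug->B
Char 7 ('H'): step: R->7, L=0; H->plug->H->R->A->L->A->refl->D->L'->B->R'->C->plug->C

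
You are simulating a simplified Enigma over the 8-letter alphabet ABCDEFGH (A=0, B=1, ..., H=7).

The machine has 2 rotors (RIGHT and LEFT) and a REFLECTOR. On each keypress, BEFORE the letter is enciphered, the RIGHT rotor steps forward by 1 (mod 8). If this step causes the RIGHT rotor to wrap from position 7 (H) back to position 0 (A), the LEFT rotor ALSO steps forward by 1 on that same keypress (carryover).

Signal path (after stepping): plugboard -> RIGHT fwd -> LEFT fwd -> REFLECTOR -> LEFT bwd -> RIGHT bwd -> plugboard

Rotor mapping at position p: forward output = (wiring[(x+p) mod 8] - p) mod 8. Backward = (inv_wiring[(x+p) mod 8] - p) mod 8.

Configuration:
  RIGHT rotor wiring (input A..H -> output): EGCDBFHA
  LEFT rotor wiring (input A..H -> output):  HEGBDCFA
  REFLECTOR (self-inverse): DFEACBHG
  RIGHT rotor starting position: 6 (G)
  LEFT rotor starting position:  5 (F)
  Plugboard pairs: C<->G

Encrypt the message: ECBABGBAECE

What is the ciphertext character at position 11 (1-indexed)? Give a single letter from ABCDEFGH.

Char 1 ('E'): step: R->7, L=5; E->plug->E->R->E->L->H->refl->G->L'->H->R'->C->plug->G
Char 2 ('C'): step: R->0, L->6 (L advanced); C->plug->G->R->H->L->E->refl->C->L'->B->R'->E->plug->E
Char 3 ('B'): step: R->1, L=6; B->plug->B->R->B->L->C->refl->E->L'->H->R'->G->plug->C
Char 4 ('A'): step: R->2, L=6; A->plug->A->R->A->L->H->refl->G->L'->D->R'->D->plug->D
Char 5 ('B'): step: R->3, L=6; B->plug->B->R->G->L->F->refl->B->L'->C->R'->C->plug->G
Char 6 ('G'): step: R->4, L=6; G->plug->C->R->D->L->G->refl->H->L'->A->R'->E->plug->E
Char 7 ('B'): step: R->5, L=6; B->plug->B->R->C->L->B->refl->F->L'->G->R'->G->plug->C
Char 8 ('A'): step: R->6, L=6; A->plug->A->R->B->L->C->refl->E->L'->H->R'->H->plug->H
Char 9 ('E'): step: R->7, L=6; E->plug->E->R->E->L->A->refl->D->L'->F->R'->B->plug->B
Char 10 ('C'): step: R->0, L->7 (L advanced); C->plug->G->R->H->L->G->refl->H->L'->D->R'->D->plug->D
Char 11 ('E'): step: R->1, L=7; E->plug->E->R->E->L->C->refl->E->L'->F->R'->A->plug->A

A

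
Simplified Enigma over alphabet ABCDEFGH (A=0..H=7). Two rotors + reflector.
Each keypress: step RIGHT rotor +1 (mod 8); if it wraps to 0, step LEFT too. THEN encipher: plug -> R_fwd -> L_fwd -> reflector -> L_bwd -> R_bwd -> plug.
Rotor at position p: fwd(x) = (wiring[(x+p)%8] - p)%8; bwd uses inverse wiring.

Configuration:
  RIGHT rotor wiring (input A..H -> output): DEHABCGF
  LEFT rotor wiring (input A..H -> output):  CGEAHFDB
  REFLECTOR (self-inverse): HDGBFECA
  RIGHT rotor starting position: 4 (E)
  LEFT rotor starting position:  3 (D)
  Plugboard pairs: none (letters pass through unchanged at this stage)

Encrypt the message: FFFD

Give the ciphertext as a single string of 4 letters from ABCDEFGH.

Char 1 ('F'): step: R->5, L=3; F->plug->F->R->C->L->C->refl->G->L'->E->R'->H->plug->H
Char 2 ('F'): step: R->6, L=3; F->plug->F->R->C->L->C->refl->G->L'->E->R'->H->plug->H
Char 3 ('F'): step: R->7, L=3; F->plug->F->R->C->L->C->refl->G->L'->E->R'->B->plug->B
Char 4 ('D'): step: R->0, L->4 (L advanced); D->plug->D->R->A->L->D->refl->B->L'->B->R'->E->plug->E

Answer: HHBE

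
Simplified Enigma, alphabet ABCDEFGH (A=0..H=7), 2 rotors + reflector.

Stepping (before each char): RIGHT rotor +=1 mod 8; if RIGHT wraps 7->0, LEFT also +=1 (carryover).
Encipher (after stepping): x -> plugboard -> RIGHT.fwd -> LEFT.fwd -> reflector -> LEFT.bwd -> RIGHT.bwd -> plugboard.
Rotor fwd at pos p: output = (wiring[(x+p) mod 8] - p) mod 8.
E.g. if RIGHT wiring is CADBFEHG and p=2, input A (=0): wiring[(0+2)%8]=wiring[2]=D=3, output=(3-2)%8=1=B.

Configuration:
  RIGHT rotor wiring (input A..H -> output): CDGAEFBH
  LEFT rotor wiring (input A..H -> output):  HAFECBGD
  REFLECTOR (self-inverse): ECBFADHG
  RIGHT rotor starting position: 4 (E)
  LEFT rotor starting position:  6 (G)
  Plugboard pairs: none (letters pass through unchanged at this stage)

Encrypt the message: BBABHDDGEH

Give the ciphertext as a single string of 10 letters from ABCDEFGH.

Answer: DHGHFECECA

Derivation:
Char 1 ('B'): step: R->5, L=6; B->plug->B->R->E->L->H->refl->G->L'->F->R'->D->plug->D
Char 2 ('B'): step: R->6, L=6; B->plug->B->R->B->L->F->refl->D->L'->H->R'->H->plug->H
Char 3 ('A'): step: R->7, L=6; A->plug->A->R->A->L->A->refl->E->L'->G->R'->G->plug->G
Char 4 ('B'): step: R->0, L->7 (L advanced); B->plug->B->R->D->L->G->refl->H->L'->H->R'->H->plug->H
Char 5 ('H'): step: R->1, L=7; H->plug->H->R->B->L->A->refl->E->L'->A->R'->F->plug->F
Char 6 ('D'): step: R->2, L=7; D->plug->D->R->D->L->G->refl->H->L'->H->R'->E->plug->E
Char 7 ('D'): step: R->3, L=7; D->plug->D->R->G->L->C->refl->B->L'->C->R'->C->plug->C
Char 8 ('G'): step: R->4, L=7; G->plug->G->R->C->L->B->refl->C->L'->G->R'->E->plug->E
Char 9 ('E'): step: R->5, L=7; E->plug->E->R->G->L->C->refl->B->L'->C->R'->C->plug->C
Char 10 ('H'): step: R->6, L=7; H->plug->H->R->H->L->H->refl->G->L'->D->R'->A->plug->A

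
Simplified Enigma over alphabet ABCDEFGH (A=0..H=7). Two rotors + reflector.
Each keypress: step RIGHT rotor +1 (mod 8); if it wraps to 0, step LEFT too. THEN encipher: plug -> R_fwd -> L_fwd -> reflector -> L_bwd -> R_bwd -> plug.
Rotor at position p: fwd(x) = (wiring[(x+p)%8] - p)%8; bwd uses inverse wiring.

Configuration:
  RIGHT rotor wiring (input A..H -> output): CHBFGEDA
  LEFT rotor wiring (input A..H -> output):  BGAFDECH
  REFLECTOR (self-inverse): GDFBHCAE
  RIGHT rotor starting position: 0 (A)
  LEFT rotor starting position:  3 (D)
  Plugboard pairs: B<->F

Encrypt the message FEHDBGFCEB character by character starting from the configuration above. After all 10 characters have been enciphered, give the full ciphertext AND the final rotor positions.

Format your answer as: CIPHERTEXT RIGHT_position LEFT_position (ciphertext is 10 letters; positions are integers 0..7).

Answer: GHABCBHAGG 2 4

Derivation:
Char 1 ('F'): step: R->1, L=3; F->plug->B->R->A->L->C->refl->F->L'->H->R'->G->plug->G
Char 2 ('E'): step: R->2, L=3; E->plug->E->R->B->L->A->refl->G->L'->F->R'->H->plug->H
Char 3 ('H'): step: R->3, L=3; H->plug->H->R->G->L->D->refl->B->L'->C->R'->A->plug->A
Char 4 ('D'): step: R->4, L=3; D->plug->D->R->E->L->E->refl->H->L'->D->R'->F->plug->B
Char 5 ('B'): step: R->5, L=3; B->plug->F->R->E->L->E->refl->H->L'->D->R'->C->plug->C
Char 6 ('G'): step: R->6, L=3; G->plug->G->R->A->L->C->refl->F->L'->H->R'->F->plug->B
Char 7 ('F'): step: R->7, L=3; F->plug->B->R->D->L->H->refl->E->L'->E->R'->H->plug->H
Char 8 ('C'): step: R->0, L->4 (L advanced); C->plug->C->R->B->L->A->refl->G->L'->C->R'->A->plug->A
Char 9 ('E'): step: R->1, L=4; E->plug->E->R->D->L->D->refl->B->L'->H->R'->G->plug->G
Char 10 ('B'): step: R->2, L=4; B->plug->F->R->G->L->E->refl->H->L'->A->R'->G->plug->G
Final: ciphertext=GHABCBHAGG, RIGHT=2, LEFT=4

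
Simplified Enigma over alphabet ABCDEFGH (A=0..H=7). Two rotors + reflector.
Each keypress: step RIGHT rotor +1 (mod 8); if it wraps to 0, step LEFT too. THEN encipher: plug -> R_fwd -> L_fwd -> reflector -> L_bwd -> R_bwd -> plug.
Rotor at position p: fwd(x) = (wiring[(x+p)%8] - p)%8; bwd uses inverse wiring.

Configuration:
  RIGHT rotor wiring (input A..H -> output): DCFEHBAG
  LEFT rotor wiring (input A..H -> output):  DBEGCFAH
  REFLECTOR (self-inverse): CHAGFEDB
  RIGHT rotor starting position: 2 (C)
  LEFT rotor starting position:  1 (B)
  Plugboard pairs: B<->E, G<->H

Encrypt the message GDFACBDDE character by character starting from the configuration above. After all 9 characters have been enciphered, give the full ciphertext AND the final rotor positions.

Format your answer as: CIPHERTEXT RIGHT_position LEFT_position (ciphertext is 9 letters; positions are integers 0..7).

Answer: ECHDBGFBB 3 2

Derivation:
Char 1 ('G'): step: R->3, L=1; G->plug->H->R->C->L->F->refl->E->L'->E->R'->B->plug->E
Char 2 ('D'): step: R->4, L=1; D->plug->D->R->C->L->F->refl->E->L'->E->R'->C->plug->C
Char 3 ('F'): step: R->5, L=1; F->plug->F->R->A->L->A->refl->C->L'->H->R'->G->plug->H
Char 4 ('A'): step: R->6, L=1; A->plug->A->R->C->L->F->refl->E->L'->E->R'->D->plug->D
Char 5 ('C'): step: R->7, L=1; C->plug->C->R->D->L->B->refl->H->L'->F->R'->E->plug->B
Char 6 ('B'): step: R->0, L->2 (L advanced); B->plug->E->R->H->L->H->refl->B->L'->G->R'->H->plug->G
Char 7 ('D'): step: R->1, L=2; D->plug->D->R->G->L->B->refl->H->L'->H->R'->F->plug->F
Char 8 ('D'): step: R->2, L=2; D->plug->D->R->H->L->H->refl->B->L'->G->R'->E->plug->B
Char 9 ('E'): step: R->3, L=2; E->plug->B->R->E->L->G->refl->D->L'->D->R'->E->plug->B
Final: ciphertext=ECHDBGFBB, RIGHT=3, LEFT=2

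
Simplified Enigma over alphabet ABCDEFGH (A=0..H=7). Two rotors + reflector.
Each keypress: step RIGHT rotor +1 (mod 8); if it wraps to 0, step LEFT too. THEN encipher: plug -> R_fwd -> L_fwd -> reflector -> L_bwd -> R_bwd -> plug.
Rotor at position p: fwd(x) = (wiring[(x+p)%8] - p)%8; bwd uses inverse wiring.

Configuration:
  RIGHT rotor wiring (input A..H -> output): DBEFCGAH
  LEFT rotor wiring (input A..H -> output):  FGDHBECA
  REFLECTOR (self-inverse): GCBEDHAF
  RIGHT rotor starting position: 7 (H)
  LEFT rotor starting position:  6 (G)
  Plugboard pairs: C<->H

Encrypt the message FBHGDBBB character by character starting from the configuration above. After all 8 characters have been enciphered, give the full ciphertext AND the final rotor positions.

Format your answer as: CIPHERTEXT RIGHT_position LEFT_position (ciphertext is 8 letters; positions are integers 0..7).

Char 1 ('F'): step: R->0, L->7 (L advanced); F->plug->F->R->G->L->F->refl->H->L'->C->R'->E->plug->E
Char 2 ('B'): step: R->1, L=7; B->plug->B->R->D->L->E->refl->D->L'->H->R'->F->plug->F
Char 3 ('H'): step: R->2, L=7; H->plug->C->R->A->L->B->refl->C->L'->F->R'->F->plug->F
Char 4 ('G'): step: R->3, L=7; G->plug->G->R->G->L->F->refl->H->L'->C->R'->A->plug->A
Char 5 ('D'): step: R->4, L=7; D->plug->D->R->D->L->E->refl->D->L'->H->R'->E->plug->E
Char 6 ('B'): step: R->5, L=7; B->plug->B->R->D->L->E->refl->D->L'->H->R'->F->plug->F
Char 7 ('B'): step: R->6, L=7; B->plug->B->R->B->L->G->refl->A->L'->E->R'->G->plug->G
Char 8 ('B'): step: R->7, L=7; B->plug->B->R->E->L->A->refl->G->L'->B->R'->H->plug->C
Final: ciphertext=EFFAEFGC, RIGHT=7, LEFT=7

Answer: EFFAEFGC 7 7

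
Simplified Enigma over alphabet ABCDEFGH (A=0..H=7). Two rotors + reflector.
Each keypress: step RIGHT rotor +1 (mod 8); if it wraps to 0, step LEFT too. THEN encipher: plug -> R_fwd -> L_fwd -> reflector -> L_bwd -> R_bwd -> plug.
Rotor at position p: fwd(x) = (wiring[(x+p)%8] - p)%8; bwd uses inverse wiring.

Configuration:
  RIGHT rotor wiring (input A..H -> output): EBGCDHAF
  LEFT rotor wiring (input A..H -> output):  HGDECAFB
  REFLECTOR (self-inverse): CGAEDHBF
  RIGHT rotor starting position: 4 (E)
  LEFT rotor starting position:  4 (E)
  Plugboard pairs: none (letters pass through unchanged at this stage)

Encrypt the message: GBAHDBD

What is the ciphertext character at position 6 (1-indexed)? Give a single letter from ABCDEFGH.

Char 1 ('G'): step: R->5, L=4; G->plug->G->R->F->L->C->refl->A->L'->H->R'->D->plug->D
Char 2 ('B'): step: R->6, L=4; B->plug->B->R->H->L->A->refl->C->L'->F->R'->G->plug->G
Char 3 ('A'): step: R->7, L=4; A->plug->A->R->G->L->H->refl->F->L'->D->R'->E->plug->E
Char 4 ('H'): step: R->0, L->5 (L advanced); H->plug->H->R->F->L->G->refl->B->L'->E->R'->A->plug->A
Char 5 ('D'): step: R->1, L=5; D->plug->D->R->C->L->E->refl->D->L'->A->R'->A->plug->A
Char 6 ('B'): step: R->2, L=5; B->plug->B->R->A->L->D->refl->E->L'->C->R'->G->plug->G

G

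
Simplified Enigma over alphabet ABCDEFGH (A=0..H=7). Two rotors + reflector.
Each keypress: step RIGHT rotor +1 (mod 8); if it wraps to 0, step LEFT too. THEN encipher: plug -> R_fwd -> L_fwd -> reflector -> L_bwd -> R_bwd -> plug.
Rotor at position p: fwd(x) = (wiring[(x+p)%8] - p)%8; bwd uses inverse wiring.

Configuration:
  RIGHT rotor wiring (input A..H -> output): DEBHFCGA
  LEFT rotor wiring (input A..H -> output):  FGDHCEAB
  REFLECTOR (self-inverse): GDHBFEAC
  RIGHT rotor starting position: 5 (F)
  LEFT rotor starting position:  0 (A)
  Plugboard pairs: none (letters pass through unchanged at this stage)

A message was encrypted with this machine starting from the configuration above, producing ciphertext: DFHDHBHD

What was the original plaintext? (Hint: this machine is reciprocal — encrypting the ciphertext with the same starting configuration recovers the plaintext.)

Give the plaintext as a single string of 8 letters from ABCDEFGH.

Char 1 ('D'): step: R->6, L=0; D->plug->D->R->G->L->A->refl->G->L'->B->R'->F->plug->F
Char 2 ('F'): step: R->7, L=0; F->plug->F->R->G->L->A->refl->G->L'->B->R'->A->plug->A
Char 3 ('H'): step: R->0, L->1 (L advanced); H->plug->H->R->A->L->F->refl->E->L'->H->R'->D->plug->D
Char 4 ('D'): step: R->1, L=1; D->plug->D->R->E->L->D->refl->B->L'->D->R'->A->plug->A
Char 5 ('H'): step: R->2, L=1; H->plug->H->R->C->L->G->refl->A->L'->G->R'->F->plug->F
Char 6 ('B'): step: R->3, L=1; B->plug->B->R->C->L->G->refl->A->L'->G->R'->H->plug->H
Char 7 ('H'): step: R->4, L=1; H->plug->H->R->D->L->B->refl->D->L'->E->R'->D->plug->D
Char 8 ('D'): step: R->5, L=1; D->plug->D->R->G->L->A->refl->G->L'->C->R'->G->plug->G

Answer: FADAFHDG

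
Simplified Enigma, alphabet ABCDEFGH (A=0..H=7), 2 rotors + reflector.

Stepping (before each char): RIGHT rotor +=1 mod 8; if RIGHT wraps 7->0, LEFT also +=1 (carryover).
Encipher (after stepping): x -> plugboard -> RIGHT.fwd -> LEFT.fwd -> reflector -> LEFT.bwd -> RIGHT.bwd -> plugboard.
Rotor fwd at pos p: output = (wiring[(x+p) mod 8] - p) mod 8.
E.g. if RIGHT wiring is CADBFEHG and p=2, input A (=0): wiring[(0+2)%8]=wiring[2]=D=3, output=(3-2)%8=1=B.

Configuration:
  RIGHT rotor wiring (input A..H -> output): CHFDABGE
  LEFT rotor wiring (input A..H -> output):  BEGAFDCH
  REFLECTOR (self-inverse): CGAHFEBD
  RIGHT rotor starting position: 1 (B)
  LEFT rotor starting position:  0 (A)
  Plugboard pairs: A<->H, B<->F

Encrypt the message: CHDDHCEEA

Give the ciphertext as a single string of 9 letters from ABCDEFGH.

Char 1 ('C'): step: R->2, L=0; C->plug->C->R->G->L->C->refl->A->L'->D->R'->A->plug->H
Char 2 ('H'): step: R->3, L=0; H->plug->A->R->A->L->B->refl->G->L'->C->R'->H->plug->A
Char 3 ('D'): step: R->4, L=0; D->plug->D->R->A->L->B->refl->G->L'->C->R'->C->plug->C
Char 4 ('D'): step: R->5, L=0; D->plug->D->R->F->L->D->refl->H->L'->H->R'->C->plug->C
Char 5 ('H'): step: R->6, L=0; H->plug->A->R->A->L->B->refl->G->L'->C->R'->G->plug->G
Char 6 ('C'): step: R->7, L=0; C->plug->C->R->A->L->B->refl->G->L'->C->R'->G->plug->G
Char 7 ('E'): step: R->0, L->1 (L advanced); E->plug->E->R->A->L->D->refl->H->L'->C->R'->A->plug->H
Char 8 ('E'): step: R->1, L=1; E->plug->E->R->A->L->D->refl->H->L'->C->R'->C->plug->C
Char 9 ('A'): step: R->2, L=1; A->plug->H->R->F->L->B->refl->G->L'->G->R'->C->plug->C

Answer: HACCGGHCC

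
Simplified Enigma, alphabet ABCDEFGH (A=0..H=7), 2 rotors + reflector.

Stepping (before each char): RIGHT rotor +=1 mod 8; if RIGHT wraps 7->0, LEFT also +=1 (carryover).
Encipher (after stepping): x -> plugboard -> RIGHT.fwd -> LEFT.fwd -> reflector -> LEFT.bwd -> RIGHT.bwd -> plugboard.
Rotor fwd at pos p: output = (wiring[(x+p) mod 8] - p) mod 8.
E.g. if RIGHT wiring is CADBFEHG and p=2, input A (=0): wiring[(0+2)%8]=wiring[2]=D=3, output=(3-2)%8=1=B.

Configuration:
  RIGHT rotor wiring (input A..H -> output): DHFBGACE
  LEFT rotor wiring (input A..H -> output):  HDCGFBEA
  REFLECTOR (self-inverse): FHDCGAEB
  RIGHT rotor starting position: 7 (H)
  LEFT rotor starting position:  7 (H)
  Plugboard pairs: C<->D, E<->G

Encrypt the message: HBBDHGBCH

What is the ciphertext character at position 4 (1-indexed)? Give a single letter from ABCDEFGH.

Char 1 ('H'): step: R->0, L->0 (L advanced); H->plug->H->R->E->L->F->refl->A->L'->H->R'->B->plug->B
Char 2 ('B'): step: R->1, L=0; B->plug->B->R->E->L->F->refl->A->L'->H->R'->E->plug->G
Char 3 ('B'): step: R->2, L=0; B->plug->B->R->H->L->A->refl->F->L'->E->R'->C->plug->D
Char 4 ('D'): step: R->3, L=0; D->plug->C->R->F->L->B->refl->H->L'->A->R'->F->plug->F

F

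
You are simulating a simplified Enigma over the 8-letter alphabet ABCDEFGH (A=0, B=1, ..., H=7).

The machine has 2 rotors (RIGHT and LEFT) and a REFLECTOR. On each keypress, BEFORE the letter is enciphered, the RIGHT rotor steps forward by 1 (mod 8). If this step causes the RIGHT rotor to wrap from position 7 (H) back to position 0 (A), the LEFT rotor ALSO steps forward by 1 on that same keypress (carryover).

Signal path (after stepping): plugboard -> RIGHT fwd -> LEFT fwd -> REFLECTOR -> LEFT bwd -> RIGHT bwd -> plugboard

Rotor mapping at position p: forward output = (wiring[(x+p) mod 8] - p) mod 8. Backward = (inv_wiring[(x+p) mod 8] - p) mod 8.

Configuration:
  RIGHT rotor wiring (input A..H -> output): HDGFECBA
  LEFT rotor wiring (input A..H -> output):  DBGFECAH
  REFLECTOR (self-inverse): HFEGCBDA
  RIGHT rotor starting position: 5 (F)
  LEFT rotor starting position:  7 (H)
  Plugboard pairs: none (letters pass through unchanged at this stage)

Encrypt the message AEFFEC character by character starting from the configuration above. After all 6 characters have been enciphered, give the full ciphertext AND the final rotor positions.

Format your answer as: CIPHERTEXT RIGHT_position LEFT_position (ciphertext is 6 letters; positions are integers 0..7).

Answer: ECHAFD 3 0

Derivation:
Char 1 ('A'): step: R->6, L=7; A->plug->A->R->D->L->H->refl->A->L'->A->R'->E->plug->E
Char 2 ('E'): step: R->7, L=7; E->plug->E->R->G->L->D->refl->G->L'->E->R'->C->plug->C
Char 3 ('F'): step: R->0, L->0 (L advanced); F->plug->F->R->C->L->G->refl->D->L'->A->R'->H->plug->H
Char 4 ('F'): step: R->1, L=0; F->plug->F->R->A->L->D->refl->G->L'->C->R'->A->plug->A
Char 5 ('E'): step: R->2, L=0; E->plug->E->R->H->L->H->refl->A->L'->G->R'->F->plug->F
Char 6 ('C'): step: R->3, L=0; C->plug->C->R->H->L->H->refl->A->L'->G->R'->D->plug->D
Final: ciphertext=ECHAFD, RIGHT=3, LEFT=0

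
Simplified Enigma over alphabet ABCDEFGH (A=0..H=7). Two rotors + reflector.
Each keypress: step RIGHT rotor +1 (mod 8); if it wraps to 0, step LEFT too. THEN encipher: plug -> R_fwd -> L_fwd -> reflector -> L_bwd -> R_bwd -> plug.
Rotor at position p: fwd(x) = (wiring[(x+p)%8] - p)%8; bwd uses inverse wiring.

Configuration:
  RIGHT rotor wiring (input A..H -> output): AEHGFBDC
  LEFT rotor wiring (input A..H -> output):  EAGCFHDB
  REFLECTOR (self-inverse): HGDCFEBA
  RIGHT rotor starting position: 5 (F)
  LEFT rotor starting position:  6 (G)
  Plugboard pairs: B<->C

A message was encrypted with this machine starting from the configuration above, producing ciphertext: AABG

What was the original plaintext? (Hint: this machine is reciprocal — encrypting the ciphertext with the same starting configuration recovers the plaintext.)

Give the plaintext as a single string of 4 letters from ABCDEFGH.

Answer: FCFH

Derivation:
Char 1 ('A'): step: R->6, L=6; A->plug->A->R->F->L->E->refl->F->L'->A->R'->F->plug->F
Char 2 ('A'): step: R->7, L=6; A->plug->A->R->D->L->C->refl->D->L'->B->R'->B->plug->C
Char 3 ('B'): step: R->0, L->7 (L advanced); B->plug->C->R->H->L->E->refl->F->L'->B->R'->F->plug->F
Char 4 ('G'): step: R->1, L=7; G->plug->G->R->B->L->F->refl->E->L'->H->R'->H->plug->H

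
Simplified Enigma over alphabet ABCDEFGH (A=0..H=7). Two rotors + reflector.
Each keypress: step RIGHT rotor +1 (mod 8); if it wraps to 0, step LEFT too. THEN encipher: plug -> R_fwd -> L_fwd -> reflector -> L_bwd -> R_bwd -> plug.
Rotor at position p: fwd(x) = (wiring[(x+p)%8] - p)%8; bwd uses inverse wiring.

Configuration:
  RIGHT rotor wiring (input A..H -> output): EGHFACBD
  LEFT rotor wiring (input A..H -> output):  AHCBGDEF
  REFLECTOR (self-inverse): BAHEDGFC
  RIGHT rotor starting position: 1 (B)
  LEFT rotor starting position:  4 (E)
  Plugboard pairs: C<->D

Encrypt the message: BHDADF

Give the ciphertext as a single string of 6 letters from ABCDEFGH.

Answer: GBABFC

Derivation:
Char 1 ('B'): step: R->2, L=4; B->plug->B->R->D->L->B->refl->A->L'->C->R'->G->plug->G
Char 2 ('H'): step: R->3, L=4; H->plug->H->R->E->L->E->refl->D->L'->F->R'->B->plug->B
Char 3 ('D'): step: R->4, L=4; D->plug->C->R->F->L->D->refl->E->L'->E->R'->A->plug->A
Char 4 ('A'): step: R->5, L=4; A->plug->A->R->F->L->D->refl->E->L'->E->R'->B->plug->B
Char 5 ('D'): step: R->6, L=4; D->plug->C->R->G->L->G->refl->F->L'->H->R'->F->plug->F
Char 6 ('F'): step: R->7, L=4; F->plug->F->R->B->L->H->refl->C->L'->A->R'->D->plug->C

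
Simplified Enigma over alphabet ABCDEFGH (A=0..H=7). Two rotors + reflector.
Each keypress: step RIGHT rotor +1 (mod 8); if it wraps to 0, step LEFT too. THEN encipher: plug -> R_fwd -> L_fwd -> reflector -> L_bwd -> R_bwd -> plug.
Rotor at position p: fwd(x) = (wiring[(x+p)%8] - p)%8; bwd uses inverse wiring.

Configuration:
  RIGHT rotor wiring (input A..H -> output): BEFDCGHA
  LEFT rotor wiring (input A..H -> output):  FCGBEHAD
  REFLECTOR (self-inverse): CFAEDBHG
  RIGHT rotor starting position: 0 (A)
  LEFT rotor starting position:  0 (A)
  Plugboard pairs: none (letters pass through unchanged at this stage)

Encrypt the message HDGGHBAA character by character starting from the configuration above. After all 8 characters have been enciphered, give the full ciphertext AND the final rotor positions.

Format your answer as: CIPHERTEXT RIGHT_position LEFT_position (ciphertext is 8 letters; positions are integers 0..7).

Answer: AGFABFDH 0 1

Derivation:
Char 1 ('H'): step: R->1, L=0; H->plug->H->R->A->L->F->refl->B->L'->D->R'->A->plug->A
Char 2 ('D'): step: R->2, L=0; D->plug->D->R->E->L->E->refl->D->L'->H->R'->G->plug->G
Char 3 ('G'): step: R->3, L=0; G->plug->G->R->B->L->C->refl->A->L'->G->R'->F->plug->F
Char 4 ('G'): step: R->4, L=0; G->plug->G->R->B->L->C->refl->A->L'->G->R'->A->plug->A
Char 5 ('H'): step: R->5, L=0; H->plug->H->R->F->L->H->refl->G->L'->C->R'->B->plug->B
Char 6 ('B'): step: R->6, L=0; B->plug->B->R->C->L->G->refl->H->L'->F->R'->F->plug->F
Char 7 ('A'): step: R->7, L=0; A->plug->A->R->B->L->C->refl->A->L'->G->R'->D->plug->D
Char 8 ('A'): step: R->0, L->1 (L advanced); A->plug->A->R->B->L->F->refl->B->L'->A->R'->H->plug->H
Final: ciphertext=AGFABFDH, RIGHT=0, LEFT=1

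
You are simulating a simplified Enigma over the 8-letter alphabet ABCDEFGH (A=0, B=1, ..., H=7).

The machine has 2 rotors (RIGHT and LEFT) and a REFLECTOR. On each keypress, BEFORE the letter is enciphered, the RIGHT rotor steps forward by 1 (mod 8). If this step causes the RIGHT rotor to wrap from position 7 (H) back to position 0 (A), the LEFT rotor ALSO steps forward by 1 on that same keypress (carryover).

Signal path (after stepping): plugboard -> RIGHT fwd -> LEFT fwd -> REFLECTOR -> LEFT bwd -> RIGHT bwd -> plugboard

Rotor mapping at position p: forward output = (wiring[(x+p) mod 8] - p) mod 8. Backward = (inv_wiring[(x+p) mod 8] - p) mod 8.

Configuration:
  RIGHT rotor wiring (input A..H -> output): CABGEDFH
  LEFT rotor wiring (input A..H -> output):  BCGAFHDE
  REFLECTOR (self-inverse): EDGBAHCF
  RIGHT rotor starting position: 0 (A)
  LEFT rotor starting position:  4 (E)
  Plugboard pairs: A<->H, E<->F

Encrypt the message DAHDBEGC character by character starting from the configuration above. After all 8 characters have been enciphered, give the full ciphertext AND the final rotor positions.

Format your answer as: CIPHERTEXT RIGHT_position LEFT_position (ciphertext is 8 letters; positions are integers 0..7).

Char 1 ('D'): step: R->1, L=4; D->plug->D->R->D->L->A->refl->E->L'->H->R'->A->plug->H
Char 2 ('A'): step: R->2, L=4; A->plug->H->R->G->L->C->refl->G->L'->F->R'->F->plug->E
Char 3 ('H'): step: R->3, L=4; H->plug->A->R->D->L->A->refl->E->L'->H->R'->F->plug->E
Char 4 ('D'): step: R->4, L=4; D->plug->D->R->D->L->A->refl->E->L'->H->R'->B->plug->B
Char 5 ('B'): step: R->5, L=4; B->plug->B->R->A->L->B->refl->D->L'->B->R'->G->plug->G
Char 6 ('E'): step: R->6, L=4; E->plug->F->R->A->L->B->refl->D->L'->B->R'->B->plug->B
Char 7 ('G'): step: R->7, L=4; G->plug->G->R->E->L->F->refl->H->L'->C->R'->D->plug->D
Char 8 ('C'): step: R->0, L->5 (L advanced); C->plug->C->R->B->L->G->refl->C->L'->A->R'->B->plug->B
Final: ciphertext=HEEBGBDB, RIGHT=0, LEFT=5

Answer: HEEBGBDB 0 5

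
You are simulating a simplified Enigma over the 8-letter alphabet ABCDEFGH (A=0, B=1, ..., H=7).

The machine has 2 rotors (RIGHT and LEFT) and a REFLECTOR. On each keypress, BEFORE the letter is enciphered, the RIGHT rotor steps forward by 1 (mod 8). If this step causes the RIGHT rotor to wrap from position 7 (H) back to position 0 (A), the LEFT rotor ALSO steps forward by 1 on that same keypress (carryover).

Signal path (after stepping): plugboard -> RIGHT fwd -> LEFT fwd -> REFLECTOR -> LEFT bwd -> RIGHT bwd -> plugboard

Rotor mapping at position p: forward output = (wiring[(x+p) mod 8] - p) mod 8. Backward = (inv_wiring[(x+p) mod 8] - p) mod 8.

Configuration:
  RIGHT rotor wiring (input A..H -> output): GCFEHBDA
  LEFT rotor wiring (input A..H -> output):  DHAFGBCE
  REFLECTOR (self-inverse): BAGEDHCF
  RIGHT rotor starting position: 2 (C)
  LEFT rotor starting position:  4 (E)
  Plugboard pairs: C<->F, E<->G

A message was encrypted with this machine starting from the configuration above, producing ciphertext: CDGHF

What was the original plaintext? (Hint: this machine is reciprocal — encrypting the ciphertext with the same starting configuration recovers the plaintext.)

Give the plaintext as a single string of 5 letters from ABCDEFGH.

Answer: EEBGB

Derivation:
Char 1 ('C'): step: R->3, L=4; C->plug->F->R->D->L->A->refl->B->L'->H->R'->G->plug->E
Char 2 ('D'): step: R->4, L=4; D->plug->D->R->E->L->H->refl->F->L'->B->R'->G->plug->E
Char 3 ('G'): step: R->5, L=4; G->plug->E->R->F->L->D->refl->E->L'->G->R'->B->plug->B
Char 4 ('H'): step: R->6, L=4; H->plug->H->R->D->L->A->refl->B->L'->H->R'->E->plug->G
Char 5 ('F'): step: R->7, L=4; F->plug->C->R->D->L->A->refl->B->L'->H->R'->B->plug->B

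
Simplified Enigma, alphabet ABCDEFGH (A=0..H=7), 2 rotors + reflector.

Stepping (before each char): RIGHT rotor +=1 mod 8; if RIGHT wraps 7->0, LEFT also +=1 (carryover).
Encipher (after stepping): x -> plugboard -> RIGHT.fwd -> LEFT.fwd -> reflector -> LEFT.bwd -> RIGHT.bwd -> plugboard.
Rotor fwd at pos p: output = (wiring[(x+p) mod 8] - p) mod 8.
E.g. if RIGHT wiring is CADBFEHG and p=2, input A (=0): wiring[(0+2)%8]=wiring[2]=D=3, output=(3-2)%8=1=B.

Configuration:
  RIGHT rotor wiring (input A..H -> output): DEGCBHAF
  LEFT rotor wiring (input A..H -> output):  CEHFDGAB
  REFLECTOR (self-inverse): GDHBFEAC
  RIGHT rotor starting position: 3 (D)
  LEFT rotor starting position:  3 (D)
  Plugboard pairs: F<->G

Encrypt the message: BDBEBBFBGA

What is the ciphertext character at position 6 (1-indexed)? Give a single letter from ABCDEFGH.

Char 1 ('B'): step: R->4, L=3; B->plug->B->R->D->L->F->refl->E->L'->H->R'->E->plug->E
Char 2 ('D'): step: R->5, L=3; D->plug->D->R->G->L->B->refl->D->L'->C->R'->A->plug->A
Char 3 ('B'): step: R->6, L=3; B->plug->B->R->H->L->E->refl->F->L'->D->R'->G->plug->F
Char 4 ('E'): step: R->7, L=3; E->plug->E->R->D->L->F->refl->E->L'->H->R'->D->plug->D
Char 5 ('B'): step: R->0, L->4 (L advanced); B->plug->B->R->E->L->G->refl->A->L'->F->R'->H->plug->H
Char 6 ('B'): step: R->1, L=4; B->plug->B->R->F->L->A->refl->G->L'->E->R'->G->plug->F

F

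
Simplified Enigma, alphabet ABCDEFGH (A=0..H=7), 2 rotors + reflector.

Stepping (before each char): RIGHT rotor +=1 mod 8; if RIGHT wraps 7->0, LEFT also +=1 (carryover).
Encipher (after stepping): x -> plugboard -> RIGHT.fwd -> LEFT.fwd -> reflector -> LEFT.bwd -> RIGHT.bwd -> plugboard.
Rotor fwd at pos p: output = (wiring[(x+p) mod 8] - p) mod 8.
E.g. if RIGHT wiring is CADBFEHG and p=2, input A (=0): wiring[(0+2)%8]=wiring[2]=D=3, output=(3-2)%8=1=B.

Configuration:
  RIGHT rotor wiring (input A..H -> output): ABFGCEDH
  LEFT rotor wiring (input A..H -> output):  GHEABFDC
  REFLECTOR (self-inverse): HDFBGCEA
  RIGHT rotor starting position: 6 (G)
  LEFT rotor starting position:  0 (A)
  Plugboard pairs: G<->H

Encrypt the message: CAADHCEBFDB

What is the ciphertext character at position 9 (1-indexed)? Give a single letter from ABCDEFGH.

Char 1 ('C'): step: R->7, L=0; C->plug->C->R->C->L->E->refl->G->L'->A->R'->A->plug->A
Char 2 ('A'): step: R->0, L->1 (L advanced); A->plug->A->R->A->L->G->refl->E->L'->E->R'->F->plug->F
Char 3 ('A'): step: R->1, L=1; A->plug->A->R->A->L->G->refl->E->L'->E->R'->B->plug->B
Char 4 ('D'): step: R->2, L=1; D->plug->D->R->C->L->H->refl->A->L'->D->R'->A->plug->A
Char 5 ('H'): step: R->3, L=1; H->plug->G->R->G->L->B->refl->D->L'->B->R'->C->plug->C
Char 6 ('C'): step: R->4, L=1; C->plug->C->R->H->L->F->refl->C->L'->F->R'->F->plug->F
Char 7 ('E'): step: R->5, L=1; E->plug->E->R->E->L->E->refl->G->L'->A->R'->F->plug->F
Char 8 ('B'): step: R->6, L=1; B->plug->B->R->B->L->D->refl->B->L'->G->R'->H->plug->G
Char 9 ('F'): step: R->7, L=1; F->plug->F->R->D->L->A->refl->H->L'->C->R'->C->plug->C

C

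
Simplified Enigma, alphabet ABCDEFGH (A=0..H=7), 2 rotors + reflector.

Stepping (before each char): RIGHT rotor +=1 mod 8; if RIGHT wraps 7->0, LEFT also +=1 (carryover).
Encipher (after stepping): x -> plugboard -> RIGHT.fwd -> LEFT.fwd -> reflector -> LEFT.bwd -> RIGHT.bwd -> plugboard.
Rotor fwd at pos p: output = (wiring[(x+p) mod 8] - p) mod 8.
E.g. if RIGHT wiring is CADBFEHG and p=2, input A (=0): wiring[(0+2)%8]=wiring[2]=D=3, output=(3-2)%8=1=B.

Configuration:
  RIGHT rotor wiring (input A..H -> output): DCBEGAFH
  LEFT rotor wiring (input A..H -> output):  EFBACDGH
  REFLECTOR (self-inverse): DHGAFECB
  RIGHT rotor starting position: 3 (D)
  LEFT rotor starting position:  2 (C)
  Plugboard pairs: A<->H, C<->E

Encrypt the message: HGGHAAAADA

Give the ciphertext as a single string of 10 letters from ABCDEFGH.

Char 1 ('H'): step: R->4, L=2; H->plug->A->R->C->L->A->refl->D->L'->H->R'->E->plug->C
Char 2 ('G'): step: R->5, L=2; G->plug->G->R->H->L->D->refl->A->L'->C->R'->C->plug->E
Char 3 ('G'): step: R->6, L=2; G->plug->G->R->A->L->H->refl->B->L'->D->R'->E->plug->C
Char 4 ('H'): step: R->7, L=2; H->plug->A->R->A->L->H->refl->B->L'->D->R'->C->plug->E
Char 5 ('A'): step: R->0, L->3 (L advanced); A->plug->H->R->H->L->G->refl->C->L'->G->R'->E->plug->C
Char 6 ('A'): step: R->1, L=3; A->plug->H->R->C->L->A->refl->D->L'->D->R'->C->plug->E
Char 7 ('A'): step: R->2, L=3; A->plug->H->R->A->L->F->refl->E->L'->E->R'->C->plug->E
Char 8 ('A'): step: R->3, L=3; A->plug->H->R->G->L->C->refl->G->L'->H->R'->G->plug->G
Char 9 ('D'): step: R->4, L=3; D->plug->D->R->D->L->D->refl->A->L'->C->R'->A->plug->H
Char 10 ('A'): step: R->5, L=3; A->plug->H->R->B->L->H->refl->B->L'->F->R'->E->plug->C

Answer: CECECEEGHC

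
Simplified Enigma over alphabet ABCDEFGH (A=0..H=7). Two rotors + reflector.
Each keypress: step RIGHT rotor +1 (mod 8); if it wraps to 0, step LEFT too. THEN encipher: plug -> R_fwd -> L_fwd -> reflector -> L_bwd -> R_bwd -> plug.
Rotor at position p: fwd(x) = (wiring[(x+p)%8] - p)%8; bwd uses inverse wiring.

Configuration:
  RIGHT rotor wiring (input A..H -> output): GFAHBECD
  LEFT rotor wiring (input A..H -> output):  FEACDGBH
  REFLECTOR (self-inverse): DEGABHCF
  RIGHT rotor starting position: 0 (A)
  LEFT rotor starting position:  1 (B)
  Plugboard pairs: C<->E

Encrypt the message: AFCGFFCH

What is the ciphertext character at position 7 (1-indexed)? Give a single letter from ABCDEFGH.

Char 1 ('A'): step: R->1, L=1; A->plug->A->R->E->L->F->refl->H->L'->B->R'->F->plug->F
Char 2 ('F'): step: R->2, L=1; F->plug->F->R->B->L->H->refl->F->L'->E->R'->G->plug->G
Char 3 ('C'): step: R->3, L=1; C->plug->E->R->A->L->D->refl->A->L'->F->R'->H->plug->H
Char 4 ('G'): step: R->4, L=1; G->plug->G->R->E->L->F->refl->H->L'->B->R'->F->plug->F
Char 5 ('F'): step: R->5, L=1; F->plug->F->R->D->L->C->refl->G->L'->G->R'->C->plug->E
Char 6 ('F'): step: R->6, L=1; F->plug->F->R->B->L->H->refl->F->L'->E->R'->A->plug->A
Char 7 ('C'): step: R->7, L=1; C->plug->E->R->A->L->D->refl->A->L'->F->R'->G->plug->G

G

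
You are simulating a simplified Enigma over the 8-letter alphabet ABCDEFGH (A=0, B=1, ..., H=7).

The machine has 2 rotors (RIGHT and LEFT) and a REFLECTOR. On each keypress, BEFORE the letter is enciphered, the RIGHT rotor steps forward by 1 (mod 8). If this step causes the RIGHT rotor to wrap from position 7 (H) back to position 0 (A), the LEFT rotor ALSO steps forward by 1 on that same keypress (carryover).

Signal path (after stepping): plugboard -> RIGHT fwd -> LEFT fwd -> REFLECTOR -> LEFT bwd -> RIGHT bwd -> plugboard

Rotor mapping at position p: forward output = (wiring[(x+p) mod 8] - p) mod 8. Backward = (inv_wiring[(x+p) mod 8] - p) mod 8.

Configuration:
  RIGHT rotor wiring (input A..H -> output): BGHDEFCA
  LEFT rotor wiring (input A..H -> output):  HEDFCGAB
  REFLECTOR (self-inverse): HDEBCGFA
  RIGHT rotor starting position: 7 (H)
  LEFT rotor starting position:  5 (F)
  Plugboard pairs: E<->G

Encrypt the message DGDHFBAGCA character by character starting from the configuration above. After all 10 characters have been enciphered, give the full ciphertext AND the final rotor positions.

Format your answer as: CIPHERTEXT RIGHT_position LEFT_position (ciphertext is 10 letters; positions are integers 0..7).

Answer: GDHEBHCHFE 1 7

Derivation:
Char 1 ('D'): step: R->0, L->6 (L advanced); D->plug->D->R->D->L->G->refl->F->L'->E->R'->E->plug->G
Char 2 ('G'): step: R->1, L=6; G->plug->E->R->E->L->F->refl->G->L'->D->R'->D->plug->D
Char 3 ('D'): step: R->2, L=6; D->plug->D->R->D->L->G->refl->F->L'->E->R'->H->plug->H
Char 4 ('H'): step: R->3, L=6; H->plug->H->R->E->L->F->refl->G->L'->D->R'->G->plug->E
Char 5 ('F'): step: R->4, L=6; F->plug->F->R->C->L->B->refl->D->L'->B->R'->B->plug->B
Char 6 ('B'): step: R->5, L=6; B->plug->B->R->F->L->H->refl->A->L'->H->R'->H->plug->H
Char 7 ('A'): step: R->6, L=6; A->plug->A->R->E->L->F->refl->G->L'->D->R'->C->plug->C
Char 8 ('G'): step: R->7, L=6; G->plug->E->R->E->L->F->refl->G->L'->D->R'->H->plug->H
Char 9 ('C'): step: R->0, L->7 (L advanced); C->plug->C->R->H->L->B->refl->D->L'->F->R'->F->plug->F
Char 10 ('A'): step: R->1, L=7; A->plug->A->R->F->L->D->refl->B->L'->H->R'->G->plug->E
Final: ciphertext=GDHEBHCHFE, RIGHT=1, LEFT=7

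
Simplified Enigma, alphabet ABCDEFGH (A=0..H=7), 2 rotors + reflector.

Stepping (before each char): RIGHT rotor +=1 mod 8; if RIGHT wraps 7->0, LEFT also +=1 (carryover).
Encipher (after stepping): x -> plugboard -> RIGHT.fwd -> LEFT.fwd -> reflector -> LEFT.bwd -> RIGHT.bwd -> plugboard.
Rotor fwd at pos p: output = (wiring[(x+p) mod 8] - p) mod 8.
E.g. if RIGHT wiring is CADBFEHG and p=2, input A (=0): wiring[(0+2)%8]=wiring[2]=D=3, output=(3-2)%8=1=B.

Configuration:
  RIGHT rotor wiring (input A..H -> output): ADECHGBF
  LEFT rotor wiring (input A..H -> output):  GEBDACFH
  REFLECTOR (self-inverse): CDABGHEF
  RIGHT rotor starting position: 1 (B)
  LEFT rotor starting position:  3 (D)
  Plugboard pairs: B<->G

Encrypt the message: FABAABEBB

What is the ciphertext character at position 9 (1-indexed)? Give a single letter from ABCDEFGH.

Char 1 ('F'): step: R->2, L=3; F->plug->F->R->D->L->C->refl->A->L'->A->R'->B->plug->G
Char 2 ('A'): step: R->3, L=3; A->plug->A->R->H->L->G->refl->E->L'->E->R'->B->plug->G
Char 3 ('B'): step: R->4, L=3; B->plug->G->R->A->L->A->refl->C->L'->D->R'->A->plug->A
Char 4 ('A'): step: R->5, L=3; A->plug->A->R->B->L->F->refl->H->L'->C->R'->H->plug->H
Char 5 ('A'): step: R->6, L=3; A->plug->A->R->D->L->C->refl->A->L'->A->R'->H->plug->H
Char 6 ('B'): step: R->7, L=3; B->plug->G->R->H->L->G->refl->E->L'->E->R'->C->plug->C
Char 7 ('E'): step: R->0, L->4 (L advanced); E->plug->E->R->H->L->H->refl->F->L'->G->R'->F->plug->F
Char 8 ('B'): step: R->1, L=4; B->plug->G->R->E->L->C->refl->A->L'->F->R'->E->plug->E
Char 9 ('B'): step: R->2, L=4; B->plug->G->R->G->L->F->refl->H->L'->H->R'->E->plug->E

E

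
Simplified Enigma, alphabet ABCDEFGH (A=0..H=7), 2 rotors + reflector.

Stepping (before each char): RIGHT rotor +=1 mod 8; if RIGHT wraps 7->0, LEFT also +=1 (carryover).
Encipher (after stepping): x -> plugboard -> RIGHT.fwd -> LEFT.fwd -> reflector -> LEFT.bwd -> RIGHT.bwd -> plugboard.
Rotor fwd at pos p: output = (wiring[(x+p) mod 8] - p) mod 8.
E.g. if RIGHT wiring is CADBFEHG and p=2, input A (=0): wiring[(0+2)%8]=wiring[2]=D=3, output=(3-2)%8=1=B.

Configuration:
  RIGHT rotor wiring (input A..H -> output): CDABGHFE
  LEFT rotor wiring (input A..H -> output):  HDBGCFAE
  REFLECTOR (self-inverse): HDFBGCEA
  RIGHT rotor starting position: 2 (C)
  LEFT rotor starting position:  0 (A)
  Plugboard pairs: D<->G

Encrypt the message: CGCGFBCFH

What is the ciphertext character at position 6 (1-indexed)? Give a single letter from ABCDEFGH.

Char 1 ('C'): step: R->3, L=0; C->plug->C->R->E->L->C->refl->F->L'->F->R'->H->plug->H
Char 2 ('G'): step: R->4, L=0; G->plug->D->R->A->L->H->refl->A->L'->G->R'->E->plug->E
Char 3 ('C'): step: R->5, L=0; C->plug->C->R->H->L->E->refl->G->L'->D->R'->F->plug->F
Char 4 ('G'): step: R->6, L=0; G->plug->D->R->F->L->F->refl->C->L'->E->R'->C->plug->C
Char 5 ('F'): step: R->7, L=0; F->plug->F->R->H->L->E->refl->G->L'->D->R'->B->plug->B
Char 6 ('B'): step: R->0, L->1 (L advanced); B->plug->B->R->D->L->B->refl->D->L'->G->R'->E->plug->E

E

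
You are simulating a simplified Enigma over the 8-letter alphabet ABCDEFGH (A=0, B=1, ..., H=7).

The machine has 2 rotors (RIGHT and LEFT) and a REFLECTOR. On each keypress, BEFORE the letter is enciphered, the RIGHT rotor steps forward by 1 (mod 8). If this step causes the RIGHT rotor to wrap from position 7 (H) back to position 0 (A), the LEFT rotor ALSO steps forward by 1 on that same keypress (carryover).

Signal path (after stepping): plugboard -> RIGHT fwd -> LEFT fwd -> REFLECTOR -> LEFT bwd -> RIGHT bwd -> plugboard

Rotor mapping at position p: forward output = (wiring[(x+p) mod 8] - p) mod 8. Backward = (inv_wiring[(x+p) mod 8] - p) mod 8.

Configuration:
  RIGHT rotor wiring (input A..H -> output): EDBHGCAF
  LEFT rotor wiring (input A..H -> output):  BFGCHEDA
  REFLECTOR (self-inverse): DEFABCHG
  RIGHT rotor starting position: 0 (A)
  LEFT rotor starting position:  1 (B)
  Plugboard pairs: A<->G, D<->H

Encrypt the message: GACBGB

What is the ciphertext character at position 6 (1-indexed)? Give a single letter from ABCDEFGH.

Char 1 ('G'): step: R->1, L=1; G->plug->A->R->C->L->B->refl->E->L'->A->R'->B->plug->B
Char 2 ('A'): step: R->2, L=1; A->plug->G->R->C->L->B->refl->E->L'->A->R'->D->plug->H
Char 3 ('C'): step: R->3, L=1; C->plug->C->R->H->L->A->refl->D->L'->E->R'->A->plug->G
Char 4 ('B'): step: R->4, L=1; B->plug->B->R->G->L->H->refl->G->L'->D->R'->H->plug->D
Char 5 ('G'): step: R->5, L=1; G->plug->A->R->F->L->C->refl->F->L'->B->R'->H->plug->D
Char 6 ('B'): step: R->6, L=1; B->plug->B->R->H->L->A->refl->D->L'->E->R'->H->plug->D

D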